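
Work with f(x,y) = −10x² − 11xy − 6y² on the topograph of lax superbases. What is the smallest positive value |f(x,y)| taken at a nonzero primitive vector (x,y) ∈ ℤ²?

translate: b→-9 (≡11 mod 20), so (10,11,6)→(10,-9,5)
flip: (10,-9,5)→(5,9,10)
translate: b→-1 (≡9 mod 10), so (5,9,10)→(5,-1,6)
reduced (well bottom): (5,-1,6) with a≤c, −a<b≤a
well minimum |f| = |-5| = 5 (negative-definite)

5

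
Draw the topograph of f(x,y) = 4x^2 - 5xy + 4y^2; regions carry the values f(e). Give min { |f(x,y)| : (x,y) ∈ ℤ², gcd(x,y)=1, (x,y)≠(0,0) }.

translate: b→3 (≡-5 mod 8), so (4,-5,4)→(4,3,3)
flip: (4,3,3)→(3,-3,4)
translate: b→3 (≡-3 mod 6), so (3,-3,4)→(3,3,4)
reduced (well bottom): (3,3,4) with a≤c, −a<b≤a
well minimum = a = 3

3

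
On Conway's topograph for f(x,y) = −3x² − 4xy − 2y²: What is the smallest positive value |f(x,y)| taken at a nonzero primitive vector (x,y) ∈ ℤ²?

translate: b→-2 (≡4 mod 6), so (3,4,2)→(3,-2,1)
flip: (3,-2,1)→(1,2,3)
translate: b→0 (≡2 mod 2), so (1,2,3)→(1,0,2)
reduced (well bottom): (1,0,2) with a≤c, −a<b≤a
well minimum |f| = |-1| = 1 (negative-definite)

1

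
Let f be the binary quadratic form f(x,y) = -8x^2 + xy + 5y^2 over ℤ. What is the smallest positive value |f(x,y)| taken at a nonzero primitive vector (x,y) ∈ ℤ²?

descent: ρ → (5,9,-4)  [lands on river]
river: ρ → (-4,7,7)
river: ρ → (7,7,-4)
river: ρ → (-4,9,5)
river: ρ → (5,11,-2)
river: ρ → (-2,9,10)
river: ρ → (10,11,-1)
river: ρ → (-1,11,10)
river: ρ → (10,9,-2)
river: ρ → (-2,11,5)
closes: descent 1, river 10
min |a| on river = 1

1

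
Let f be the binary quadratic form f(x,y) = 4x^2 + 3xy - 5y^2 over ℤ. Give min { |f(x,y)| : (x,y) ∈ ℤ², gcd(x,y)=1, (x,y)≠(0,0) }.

river: ρ → (-5,7,2)
river: ρ → (2,9,-1)
river: ρ → (-1,9,2)
river: ρ → (2,7,-5)
river: ρ → (-5,3,4)
river: ρ → (4,5,-4)
river: ρ → (-4,3,5)
river: ρ → (5,7,-2)
river: ρ → (-2,9,1)
river: ρ → (1,9,-2)
river: ρ → (-2,7,5)
river: ρ → (5,3,-4)
river: ρ → (-4,5,4)
river: ρ → (4,3,-5)
closes: descent 0, river 14
min |a| on river = 1

1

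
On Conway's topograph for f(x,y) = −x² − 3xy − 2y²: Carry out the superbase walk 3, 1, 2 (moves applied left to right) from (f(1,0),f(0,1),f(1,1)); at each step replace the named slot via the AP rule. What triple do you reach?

start (-1,-2,-6) = (f(1,0),f(0,1),f(1,1))
replace slot 3: 2·((-1)+(-2)) − (-6) = 0 → (-1,-2,0)
replace slot 1: 2·((-2)+0) − (-1) = -3 → (-3,-2,0)
replace slot 2: 2·((-3)+0) − (-2) = -4 → (-3,-4,0)

-3,-4,0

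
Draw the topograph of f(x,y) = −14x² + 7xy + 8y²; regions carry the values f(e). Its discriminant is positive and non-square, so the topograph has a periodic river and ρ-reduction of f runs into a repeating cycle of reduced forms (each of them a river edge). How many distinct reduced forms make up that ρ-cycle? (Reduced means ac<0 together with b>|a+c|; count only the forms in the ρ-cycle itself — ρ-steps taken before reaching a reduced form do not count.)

D = 497, ⌊√D⌋ = 22
river: ρ → (8,9,-13)
river: ρ → (-13,17,4)
river: ρ → (4,15,-17)
river: ρ → (-17,19,2)
river: ρ → (2,21,-7)
river: ρ → (-7,21,2)
river: ρ → (2,19,-17)
river: ρ → (-17,15,4)
river: ρ → (4,17,-13)
river: ρ → (-13,9,8)
river: ρ → (8,7,-14)
river: ρ → (-14,21,1)
river: ρ → (1,21,-14)
river: ρ → (-14,7,8)
ρ-cycle length = 14 (tail of 0 descent steps not counted)

14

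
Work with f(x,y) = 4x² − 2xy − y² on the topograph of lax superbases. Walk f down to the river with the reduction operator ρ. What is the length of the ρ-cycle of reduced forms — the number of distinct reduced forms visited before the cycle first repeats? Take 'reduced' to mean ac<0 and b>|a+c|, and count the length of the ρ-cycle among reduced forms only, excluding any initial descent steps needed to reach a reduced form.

D = 20, ⌊√D⌋ = 4
descent: ρ → (-1,4,1)  [lands on river]
river: ρ → (1,4,-1)
ρ-cycle length = 2 (tail of 1 descent step not counted)

2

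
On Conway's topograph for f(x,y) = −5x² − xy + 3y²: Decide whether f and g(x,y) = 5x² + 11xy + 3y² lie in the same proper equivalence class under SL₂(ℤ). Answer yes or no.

D₁ = 61, D₂ = 61
river cycle of f (length 6): (3, 7, -1), (-1, 7, 3), (3, 5, -3), (-3, 7, 1), (1, 7, -3), (-3, 5, 3)
river cycle of g (length 6): (3, 7, -1), (-1, 7, 3), (3, 5, -3), (-3, 7, 1), (1, 7, -3), (-3, 5, 3)
cycles coincide ⇒ equivalent

yes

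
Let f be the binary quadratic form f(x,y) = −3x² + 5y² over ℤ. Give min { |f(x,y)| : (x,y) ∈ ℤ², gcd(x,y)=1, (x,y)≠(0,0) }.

descent: ρ → (5,0,-3)
descent: ρ → (-3,6,2)  [lands on river]
river: ρ → (2,6,-3)
closes: descent 2, river 2
min |a| on river = 2

2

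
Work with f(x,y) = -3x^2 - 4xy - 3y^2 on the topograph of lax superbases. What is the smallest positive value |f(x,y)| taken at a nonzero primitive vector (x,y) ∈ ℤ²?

translate: b→-2 (≡4 mod 6), so (3,4,3)→(3,-2,2)
flip: (3,-2,2)→(2,2,3)
reduced (well bottom): (2,2,3) with a≤c, −a<b≤a
well minimum |f| = |-2| = 2 (negative-definite)

2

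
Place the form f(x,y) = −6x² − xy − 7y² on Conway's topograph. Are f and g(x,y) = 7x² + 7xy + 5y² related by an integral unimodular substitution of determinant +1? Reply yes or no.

D₁ = -167, D₂ = -91
discriminants differ ⇒ not SL₂(ℤ)-equivalent

no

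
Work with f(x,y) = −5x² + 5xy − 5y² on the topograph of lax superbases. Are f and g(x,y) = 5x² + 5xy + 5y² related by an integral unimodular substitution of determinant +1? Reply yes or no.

D₁ = -75, D₂ = -75
f is negative-definite; reduce −f:
−f: translate: b→5 (≡-5 mod 10), so (5,-5,5)→(5,5,5)
−f: reduced (well bottom): (5,5,5) with a≤c, −a<b≤a
flip sign back: reduced form of f is (-5,-5,-5)
g: reduced (well bottom): (5,5,5) with a≤c, −a<b≤a
reduced forms (-5, -5, -5) vs (5, 5, 5) ⇒ inequivalent

no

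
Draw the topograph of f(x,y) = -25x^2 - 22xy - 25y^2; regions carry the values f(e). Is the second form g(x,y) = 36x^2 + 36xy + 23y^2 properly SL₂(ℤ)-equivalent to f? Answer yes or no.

D₁ = -2016, D₂ = -2016
f is negative-definite; reduce −f:
−f: reduced (well bottom): (25,22,25) with a≤c, −a<b≤a
flip sign back: reduced form of f is (-25,-22,-25)
g: flip: (36,36,23)→(23,-36,36)
g: translate: b→10 (≡-36 mod 46), so (23,-36,36)→(23,10,23)
g: reduced (well bottom): (23,10,23) with a≤c, −a<b≤a
reduced forms (-25, -22, -25) vs (23, 10, 23) ⇒ inequivalent

no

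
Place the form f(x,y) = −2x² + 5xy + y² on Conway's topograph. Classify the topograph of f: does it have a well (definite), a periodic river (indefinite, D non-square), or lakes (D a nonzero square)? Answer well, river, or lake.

D = b²−4ac = 5² − 4·(-2)·1 = 33
D > 0 non-square ⇒ indefinite ⇒ periodic river

river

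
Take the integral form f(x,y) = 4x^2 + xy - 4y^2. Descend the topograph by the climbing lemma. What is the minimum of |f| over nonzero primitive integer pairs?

river: ρ → (-4,7,1)
river: ρ → (1,7,-4)
river: ρ → (-4,1,4)
river: ρ → (4,7,-1)
river: ρ → (-1,7,4)
river: ρ → (4,1,-4)
closes: descent 0, river 6
min |a| on river = 1

1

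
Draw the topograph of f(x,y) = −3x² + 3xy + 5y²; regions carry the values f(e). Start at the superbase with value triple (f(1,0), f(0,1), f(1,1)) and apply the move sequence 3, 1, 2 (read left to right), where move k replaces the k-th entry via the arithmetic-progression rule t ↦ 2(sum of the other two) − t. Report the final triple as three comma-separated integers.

start (-3,5,5) = (f(1,0),f(0,1),f(1,1))
replace slot 3: 2·((-3)+5) − 5 = -1 → (-3,5,-1)
replace slot 1: 2·(5+(-1)) − (-3) = 11 → (11,5,-1)
replace slot 2: 2·(11+(-1)) − 5 = 15 → (11,15,-1)

11,15,-1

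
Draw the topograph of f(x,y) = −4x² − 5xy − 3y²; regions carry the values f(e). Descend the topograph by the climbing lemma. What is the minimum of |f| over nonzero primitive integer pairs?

translate: b→-3 (≡5 mod 8), so (4,5,3)→(4,-3,2)
flip: (4,-3,2)→(2,3,4)
translate: b→-1 (≡3 mod 4), so (2,3,4)→(2,-1,3)
reduced (well bottom): (2,-1,3) with a≤c, −a<b≤a
well minimum |f| = |-2| = 2 (negative-definite)

2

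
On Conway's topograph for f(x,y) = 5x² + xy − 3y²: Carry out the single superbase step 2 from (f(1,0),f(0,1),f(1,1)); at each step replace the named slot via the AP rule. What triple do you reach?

start (5,-3,3) = (f(1,0),f(0,1),f(1,1))
replace slot 2: 2·(5+3) − (-3) = 19 → (5,19,3)

5,19,3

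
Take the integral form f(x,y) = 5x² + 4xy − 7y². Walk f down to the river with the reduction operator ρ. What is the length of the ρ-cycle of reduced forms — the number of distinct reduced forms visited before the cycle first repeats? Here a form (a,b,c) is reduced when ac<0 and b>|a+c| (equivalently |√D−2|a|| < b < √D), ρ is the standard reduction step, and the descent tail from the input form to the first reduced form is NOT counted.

D = 156, ⌊√D⌋ = 12
river: ρ → (-7,10,2)
river: ρ → (2,10,-7)
river: ρ → (-7,4,5)
river: ρ → (5,6,-6)
river: ρ → (-6,6,5)
river: ρ → (5,4,-7)
ρ-cycle length = 6 (tail of 0 descent steps not counted)

6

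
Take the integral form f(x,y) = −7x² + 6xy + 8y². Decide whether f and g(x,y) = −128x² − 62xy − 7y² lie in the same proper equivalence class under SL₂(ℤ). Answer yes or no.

D₁ = 260, D₂ = 260
river cycle of f (length 10): (8, 10, -5), (-5, 10, 8), (8, 6, -7), (-7, 8, 7), (7, 6, -8), (-8, 10, 5), (5, 10, -8), (-8, 6, 7), (7, 8, -7), (-7, 6, 8)
river cycle of g (length 10): (-7, 6, 8), (8, 10, -5), (-5, 10, 8), (8, 6, -7), (-7, 8, 7), (7, 6, -8), (-8, 10, 5), (5, 10, -8), (-8, 6, 7), (7, 8, -7)
cycles coincide ⇒ equivalent

yes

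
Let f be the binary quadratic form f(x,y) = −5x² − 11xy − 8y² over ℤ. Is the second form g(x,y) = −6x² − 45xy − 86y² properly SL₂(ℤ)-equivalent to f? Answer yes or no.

D₁ = -39, D₂ = -39
f is negative-definite; reduce −f:
−f: translate: b→1 (≡11 mod 10), so (5,11,8)→(5,1,2)
−f: flip: (5,1,2)→(2,-1,5)
−f: reduced (well bottom): (2,-1,5) with a≤c, −a<b≤a
flip sign back: reduced form of f is (-2,1,-5)
g is negative-definite; reduce −g:
−g: translate: b→-3 (≡45 mod 12), so (6,45,86)→(6,-3,2)
−g: flip: (6,-3,2)→(2,3,6)
−g: translate: b→-1 (≡3 mod 4), so (2,3,6)→(2,-1,5)
−g: reduced (well bottom): (2,-1,5) with a≤c, −a<b≤a
flip sign back: reduced form of g is (-2,1,-5)
reduced forms (-2, 1, -5) vs (-2, 1, -5) ⇒ equivalent

yes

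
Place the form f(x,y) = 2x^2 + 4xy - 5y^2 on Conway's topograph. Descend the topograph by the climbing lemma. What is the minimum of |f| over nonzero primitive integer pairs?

river: ρ → (-5,6,1)
river: ρ → (1,6,-5)
river: ρ → (-5,4,2)
river: ρ → (2,4,-5)
closes: descent 0, river 4
min |a| on river = 1

1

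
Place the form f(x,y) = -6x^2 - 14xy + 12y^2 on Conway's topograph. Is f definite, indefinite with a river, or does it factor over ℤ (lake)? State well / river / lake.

D = b²−4ac = (-14)² − 4·(-6)·12 = 484
D = 22² is a perfect square ⇒ form factors over ℤ ⇒ lakes

lake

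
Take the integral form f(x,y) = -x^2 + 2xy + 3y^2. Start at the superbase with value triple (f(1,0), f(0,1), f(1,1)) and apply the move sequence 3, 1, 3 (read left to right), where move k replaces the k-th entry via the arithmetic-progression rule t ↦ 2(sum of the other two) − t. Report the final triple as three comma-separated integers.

start (-1,3,4) = (f(1,0),f(0,1),f(1,1))
replace slot 3: 2·((-1)+3) − 4 = 0 → (-1,3,0)
replace slot 1: 2·(3+0) − (-1) = 7 → (7,3,0)
replace slot 3: 2·(7+3) − 0 = 20 → (7,3,20)

7,3,20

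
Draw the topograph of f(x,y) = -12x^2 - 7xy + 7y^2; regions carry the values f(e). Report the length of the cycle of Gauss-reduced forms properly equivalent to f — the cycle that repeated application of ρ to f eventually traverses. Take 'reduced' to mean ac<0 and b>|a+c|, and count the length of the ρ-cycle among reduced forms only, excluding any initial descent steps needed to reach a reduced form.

D = 385, ⌊√D⌋ = 19
descent: ρ → (7,7,-12)  [lands on river]
river: ρ → (-12,17,2)
river: ρ → (2,19,-3)
river: ρ → (-3,17,8)
river: ρ → (8,15,-5)
river: ρ → (-5,15,8)
river: ρ → (8,17,-3)
river: ρ → (-3,19,2)
river: ρ → (2,17,-12)
river: ρ → (-12,7,7)
ρ-cycle length = 10 (tail of 1 descent step not counted)

10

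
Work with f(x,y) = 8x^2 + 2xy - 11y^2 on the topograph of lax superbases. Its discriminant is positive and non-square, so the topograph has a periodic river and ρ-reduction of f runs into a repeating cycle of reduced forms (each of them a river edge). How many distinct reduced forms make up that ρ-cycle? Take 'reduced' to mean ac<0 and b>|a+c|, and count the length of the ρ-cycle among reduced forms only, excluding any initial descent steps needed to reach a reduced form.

D = 356, ⌊√D⌋ = 18
descent: ρ → (-11,-2,8)
descent: ρ → (8,18,-1)  [lands on river]
river: ρ → (-1,18,8)
river: ρ → (8,14,-5)
river: ρ → (-5,16,5)
river: ρ → (5,14,-8)
river: ρ → (-8,18,1)
river: ρ → (1,18,-8)
river: ρ → (-8,14,5)
river: ρ → (5,16,-5)
river: ρ → (-5,14,8)
ρ-cycle length = 10 (tail of 2 descent steps not counted)

10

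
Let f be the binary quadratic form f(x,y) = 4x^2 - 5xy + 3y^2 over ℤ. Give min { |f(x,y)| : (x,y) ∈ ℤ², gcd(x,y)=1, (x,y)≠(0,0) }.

translate: b→3 (≡-5 mod 8), so (4,-5,3)→(4,3,2)
flip: (4,3,2)→(2,-3,4)
translate: b→1 (≡-3 mod 4), so (2,-3,4)→(2,1,3)
reduced (well bottom): (2,1,3) with a≤c, −a<b≤a
well minimum = a = 2

2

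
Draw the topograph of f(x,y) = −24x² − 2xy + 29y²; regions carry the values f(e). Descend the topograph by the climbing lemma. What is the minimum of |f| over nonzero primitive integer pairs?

descent: ρ → (29,2,-24)
descent: ρ → (-24,46,7)  [lands on river]
river: ρ → (7,52,-3)
river: ρ → (-3,50,24)
river: ρ → (24,46,-7)
river: ρ → (-7,52,3)
river: ρ → (3,50,-24)
closes: descent 2, river 6
min |a| on river = 3

3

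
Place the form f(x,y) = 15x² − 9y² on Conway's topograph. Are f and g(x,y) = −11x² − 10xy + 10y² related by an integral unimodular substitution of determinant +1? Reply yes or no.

D₁ = 540, D₂ = 540
river cycle of f (length 2): (-9, 18, 6), (6, 18, -9)
river cycle of g (length 8): (10, 10, -11), (-11, 12, 9), (9, 6, -14), (-14, 22, 1), (1, 22, -14), (-14, 6, 9), (9, 12, -11), (-11, 10, 10)
cycles differ ⇒ inequivalent

no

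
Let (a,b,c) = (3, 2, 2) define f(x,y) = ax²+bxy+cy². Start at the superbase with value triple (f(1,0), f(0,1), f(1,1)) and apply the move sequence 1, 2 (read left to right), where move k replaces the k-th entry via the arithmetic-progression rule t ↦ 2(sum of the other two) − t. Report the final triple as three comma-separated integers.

start (3,2,7) = (f(1,0),f(0,1),f(1,1))
replace slot 1: 2·(2+7) − 3 = 15 → (15,2,7)
replace slot 2: 2·(15+7) − 2 = 42 → (15,42,7)

15,42,7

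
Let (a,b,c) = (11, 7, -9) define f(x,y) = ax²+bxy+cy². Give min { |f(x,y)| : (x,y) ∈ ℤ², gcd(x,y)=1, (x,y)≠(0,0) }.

river: ρ → (-9,11,9)
river: ρ → (9,7,-11)
river: ρ → (-11,15,5)
river: ρ → (5,15,-11)
river: ρ → (-11,7,9)
river: ρ → (9,11,-9)
river: ρ → (-9,7,11)
river: ρ → (11,15,-5)
river: ρ → (-5,15,11)
river: ρ → (11,7,-9)
closes: descent 0, river 10
min |a| on river = 5

5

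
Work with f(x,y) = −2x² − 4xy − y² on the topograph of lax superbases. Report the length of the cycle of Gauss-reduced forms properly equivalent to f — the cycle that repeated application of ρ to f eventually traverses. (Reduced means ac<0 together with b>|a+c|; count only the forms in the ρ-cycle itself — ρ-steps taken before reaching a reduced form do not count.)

D = 8, ⌊√D⌋ = 2
descent: ρ → (-1,2,1)  [lands on river]
river: ρ → (1,2,-1)
ρ-cycle length = 2 (tail of 1 descent step not counted)

2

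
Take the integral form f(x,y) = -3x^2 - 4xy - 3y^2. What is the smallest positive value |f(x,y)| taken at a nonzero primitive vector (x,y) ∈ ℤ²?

translate: b→-2 (≡4 mod 6), so (3,4,3)→(3,-2,2)
flip: (3,-2,2)→(2,2,3)
reduced (well bottom): (2,2,3) with a≤c, −a<b≤a
well minimum |f| = |-2| = 2 (negative-definite)

2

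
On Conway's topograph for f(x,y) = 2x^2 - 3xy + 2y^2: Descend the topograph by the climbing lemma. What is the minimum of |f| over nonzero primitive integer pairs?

translate: b→1 (≡-3 mod 4), so (2,-3,2)→(2,1,1)
flip: (2,1,1)→(1,-1,2)
translate: b→1 (≡-1 mod 2), so (1,-1,2)→(1,1,2)
reduced (well bottom): (1,1,2) with a≤c, −a<b≤a
well minimum = a = 1

1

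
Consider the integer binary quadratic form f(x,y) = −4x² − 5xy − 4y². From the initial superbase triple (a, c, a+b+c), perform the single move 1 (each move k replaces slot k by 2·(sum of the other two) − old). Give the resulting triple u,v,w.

start (-4,-4,-13) = (f(1,0),f(0,1),f(1,1))
replace slot 1: 2·((-4)+(-13)) − (-4) = -30 → (-30,-4,-13)

-30,-4,-13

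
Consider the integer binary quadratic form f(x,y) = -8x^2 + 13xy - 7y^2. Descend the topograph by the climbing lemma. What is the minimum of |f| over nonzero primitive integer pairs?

translate: b→3 (≡-13 mod 16), so (8,-13,7)→(8,3,2)
flip: (8,3,2)→(2,-3,8)
translate: b→1 (≡-3 mod 4), so (2,-3,8)→(2,1,7)
reduced (well bottom): (2,1,7) with a≤c, −a<b≤a
well minimum |f| = |-2| = 2 (negative-definite)

2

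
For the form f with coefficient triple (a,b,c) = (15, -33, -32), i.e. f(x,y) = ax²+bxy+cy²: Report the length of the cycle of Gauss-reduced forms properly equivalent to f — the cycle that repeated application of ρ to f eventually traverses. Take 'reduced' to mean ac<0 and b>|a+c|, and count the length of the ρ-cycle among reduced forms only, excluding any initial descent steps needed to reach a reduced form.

D = 3009, ⌊√D⌋ = 54
descent: ρ → (-32,33,15)  [lands on river]
river: ρ → (15,27,-38)
river: ρ → (-38,49,4)
river: ρ → (4,47,-50)
river: ρ → (-50,53,1)
river: ρ → (1,53,-50)
river: ρ → (-50,47,4)
river: ρ → (4,49,-38)
river: ρ → (-38,27,15)
river: ρ → (15,33,-32)
river: ρ → (-32,31,16)
river: ρ → (16,33,-30)
river: ρ → (-30,27,19)
river: ρ → (19,49,-8)
river: ρ → (-8,47,25)
river: ρ → (25,53,-2)
river: ρ → (-2,51,51)
river: ρ → (51,51,-2)
river: ρ → (-2,53,25)
river: ρ → (25,47,-8)
river: ρ → (-8,49,19)
river: ρ → (19,27,-30)
river: ρ → (-30,33,16)
river: ρ → (16,31,-32)
ρ-cycle length = 24 (tail of 1 descent step not counted)

24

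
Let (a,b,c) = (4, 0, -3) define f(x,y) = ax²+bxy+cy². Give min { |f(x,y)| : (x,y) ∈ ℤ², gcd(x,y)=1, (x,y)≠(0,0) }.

descent: ρ → (-3,6,1)  [lands on river]
river: ρ → (1,6,-3)
closes: descent 1, river 2
min |a| on river = 1

1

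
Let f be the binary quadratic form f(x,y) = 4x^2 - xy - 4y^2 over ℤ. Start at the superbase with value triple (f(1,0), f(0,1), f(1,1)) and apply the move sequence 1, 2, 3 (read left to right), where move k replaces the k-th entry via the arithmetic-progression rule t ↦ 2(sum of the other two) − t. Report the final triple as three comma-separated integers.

start (4,-4,-1) = (f(1,0),f(0,1),f(1,1))
replace slot 1: 2·((-4)+(-1)) − 4 = -14 → (-14,-4,-1)
replace slot 2: 2·((-14)+(-1)) − (-4) = -26 → (-14,-26,-1)
replace slot 3: 2·((-14)+(-26)) − (-1) = -79 → (-14,-26,-79)

-14,-26,-79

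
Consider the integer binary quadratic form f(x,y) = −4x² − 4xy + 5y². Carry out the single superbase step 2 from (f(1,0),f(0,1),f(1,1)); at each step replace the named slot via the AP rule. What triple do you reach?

start (-4,5,-3) = (f(1,0),f(0,1),f(1,1))
replace slot 2: 2·((-4)+(-3)) − 5 = -19 → (-4,-19,-3)

-4,-19,-3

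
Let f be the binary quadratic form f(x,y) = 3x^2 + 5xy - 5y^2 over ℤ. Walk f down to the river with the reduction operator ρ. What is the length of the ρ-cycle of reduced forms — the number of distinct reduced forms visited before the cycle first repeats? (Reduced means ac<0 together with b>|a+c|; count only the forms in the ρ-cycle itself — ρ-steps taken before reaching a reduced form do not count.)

D = 85, ⌊√D⌋ = 9
river: ρ → (-5,5,3)
river: ρ → (3,7,-3)
river: ρ → (-3,5,5)
river: ρ → (5,5,-3)
river: ρ → (-3,7,3)
river: ρ → (3,5,-5)
ρ-cycle length = 6 (tail of 0 descent steps not counted)

6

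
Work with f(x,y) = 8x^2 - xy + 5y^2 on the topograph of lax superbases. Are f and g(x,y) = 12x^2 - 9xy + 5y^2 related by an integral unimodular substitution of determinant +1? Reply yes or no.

D₁ = -159, D₂ = -159
f: flip: (8,-1,5)→(5,1,8)
f: reduced (well bottom): (5,1,8) with a≤c, −a<b≤a
g: flip: (12,-9,5)→(5,9,12)
g: translate: b→-1 (≡9 mod 10), so (5,9,12)→(5,-1,8)
g: reduced (well bottom): (5,-1,8) with a≤c, −a<b≤a
reduced forms (5, 1, 8) vs (5, -1, 8) ⇒ inequivalent

no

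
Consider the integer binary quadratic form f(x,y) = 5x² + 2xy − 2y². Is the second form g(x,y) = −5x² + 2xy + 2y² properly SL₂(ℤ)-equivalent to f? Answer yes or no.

D₁ = 44, D₂ = 44
river cycle of f (length 2): (-2, 6, 1), (1, 6, -2)
river cycle of g (length 2): (2, 6, -1), (-1, 6, 2)
cycles differ ⇒ inequivalent

no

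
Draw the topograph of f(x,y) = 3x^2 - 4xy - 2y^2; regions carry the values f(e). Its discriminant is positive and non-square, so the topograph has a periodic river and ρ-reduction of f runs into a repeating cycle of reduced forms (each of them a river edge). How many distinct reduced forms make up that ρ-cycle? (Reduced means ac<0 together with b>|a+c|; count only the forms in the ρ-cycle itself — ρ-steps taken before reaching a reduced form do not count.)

D = 40, ⌊√D⌋ = 6
descent: ρ → (-2,4,3)  [lands on river]
river: ρ → (3,2,-3)
river: ρ → (-3,4,2)
river: ρ → (2,4,-3)
river: ρ → (-3,2,3)
river: ρ → (3,4,-2)
ρ-cycle length = 6 (tail of 1 descent step not counted)

6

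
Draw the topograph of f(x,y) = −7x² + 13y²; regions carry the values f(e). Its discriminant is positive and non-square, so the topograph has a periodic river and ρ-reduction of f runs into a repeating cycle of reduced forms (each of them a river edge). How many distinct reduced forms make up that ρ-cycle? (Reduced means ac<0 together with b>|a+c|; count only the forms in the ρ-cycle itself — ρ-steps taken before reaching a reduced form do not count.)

D = 364, ⌊√D⌋ = 19
descent: ρ → (13,0,-7)
descent: ρ → (-7,14,6)  [lands on river]
river: ρ → (6,10,-11)
river: ρ → (-11,12,5)
river: ρ → (5,18,-2)
river: ρ → (-2,18,5)
river: ρ → (5,12,-11)
river: ρ → (-11,10,6)
river: ρ → (6,14,-7)
ρ-cycle length = 8 (tail of 2 descent steps not counted)

8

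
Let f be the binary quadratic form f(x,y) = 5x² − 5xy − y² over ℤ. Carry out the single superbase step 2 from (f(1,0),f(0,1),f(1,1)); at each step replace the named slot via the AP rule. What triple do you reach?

start (5,-1,-1) = (f(1,0),f(0,1),f(1,1))
replace slot 2: 2·(5+(-1)) − (-1) = 9 → (5,9,-1)

5,9,-1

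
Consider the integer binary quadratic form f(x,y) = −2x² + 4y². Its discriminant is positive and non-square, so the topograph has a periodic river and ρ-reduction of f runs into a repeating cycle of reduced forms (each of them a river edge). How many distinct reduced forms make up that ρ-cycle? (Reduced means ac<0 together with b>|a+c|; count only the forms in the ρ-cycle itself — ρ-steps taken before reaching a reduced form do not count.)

D = 32, ⌊√D⌋ = 5
descent: ρ → (4,0,-2)
descent: ρ → (-2,4,2)  [lands on river]
river: ρ → (2,4,-2)
ρ-cycle length = 2 (tail of 2 descent steps not counted)

2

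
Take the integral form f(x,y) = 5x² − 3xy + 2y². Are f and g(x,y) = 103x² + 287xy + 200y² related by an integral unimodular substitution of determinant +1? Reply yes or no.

D₁ = -31, D₂ = -31
f: flip: (5,-3,2)→(2,3,5)
f: translate: b→-1 (≡3 mod 4), so (2,3,5)→(2,-1,4)
f: reduced (well bottom): (2,-1,4) with a≤c, −a<b≤a
g: translate: b→81 (≡287 mod 206), so (103,287,200)→(103,81,16)
g: flip: (103,81,16)→(16,-81,103)
g: translate: b→15 (≡-81 mod 32), so (16,-81,103)→(16,15,4)
g: flip: (16,15,4)→(4,-15,16)
g: translate: b→1 (≡-15 mod 8), so (4,-15,16)→(4,1,2)
g: flip: (4,1,2)→(2,-1,4)
g: reduced (well bottom): (2,-1,4) with a≤c, −a<b≤a
reduced forms (2, -1, 4) vs (2, -1, 4) ⇒ equivalent

yes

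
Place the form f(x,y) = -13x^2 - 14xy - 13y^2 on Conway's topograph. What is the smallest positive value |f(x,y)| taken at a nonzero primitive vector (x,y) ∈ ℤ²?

translate: b→-12 (≡14 mod 26), so (13,14,13)→(13,-12,12)
flip: (13,-12,12)→(12,12,13)
reduced (well bottom): (12,12,13) with a≤c, −a<b≤a
well minimum |f| = |-12| = 12 (negative-definite)

12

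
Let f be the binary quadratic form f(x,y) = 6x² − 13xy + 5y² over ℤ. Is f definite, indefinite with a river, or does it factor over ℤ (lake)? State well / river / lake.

D = b²−4ac = (-13)² − 4·6·5 = 49
D = 7² is a perfect square ⇒ form factors over ℤ ⇒ lakes

lake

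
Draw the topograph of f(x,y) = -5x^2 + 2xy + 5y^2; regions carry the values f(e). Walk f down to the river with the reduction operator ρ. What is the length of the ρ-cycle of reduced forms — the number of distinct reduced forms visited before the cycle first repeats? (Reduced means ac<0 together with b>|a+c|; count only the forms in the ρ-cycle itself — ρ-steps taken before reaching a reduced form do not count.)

D = 104, ⌊√D⌋ = 10
river: ρ → (5,8,-2)
river: ρ → (-2,8,5)
river: ρ → (5,2,-5)
river: ρ → (-5,8,2)
river: ρ → (2,8,-5)
river: ρ → (-5,2,5)
ρ-cycle length = 6 (tail of 0 descent steps not counted)

6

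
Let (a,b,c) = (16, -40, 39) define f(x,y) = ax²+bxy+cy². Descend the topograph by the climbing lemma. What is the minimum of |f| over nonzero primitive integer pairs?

translate: b→-8 (≡-40 mod 32), so (16,-40,39)→(16,-8,15)
flip: (16,-8,15)→(15,8,16)
reduced (well bottom): (15,8,16) with a≤c, −a<b≤a
well minimum = a = 15

15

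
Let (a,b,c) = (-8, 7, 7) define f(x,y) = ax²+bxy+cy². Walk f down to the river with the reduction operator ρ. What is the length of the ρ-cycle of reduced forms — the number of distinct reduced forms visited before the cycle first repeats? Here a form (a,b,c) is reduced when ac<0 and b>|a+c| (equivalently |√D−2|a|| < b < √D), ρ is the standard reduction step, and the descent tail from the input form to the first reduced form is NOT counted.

D = 273, ⌊√D⌋ = 16
river: ρ → (7,7,-8)
river: ρ → (-8,9,6)
river: ρ → (6,15,-2)
river: ρ → (-2,13,13)
river: ρ → (13,13,-2)
river: ρ → (-2,15,6)
river: ρ → (6,9,-8)
river: ρ → (-8,7,7)
ρ-cycle length = 8 (tail of 0 descent steps not counted)

8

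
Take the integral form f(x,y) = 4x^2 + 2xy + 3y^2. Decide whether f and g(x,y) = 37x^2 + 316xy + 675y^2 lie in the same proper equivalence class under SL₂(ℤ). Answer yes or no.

D₁ = -44, D₂ = -44
f: flip: (4,2,3)→(3,-2,4)
f: reduced (well bottom): (3,-2,4) with a≤c, −a<b≤a
g: translate: b→20 (≡316 mod 74), so (37,316,675)→(37,20,3)
g: flip: (37,20,3)→(3,-20,37)
g: translate: b→-2 (≡-20 mod 6), so (3,-20,37)→(3,-2,4)
g: reduced (well bottom): (3,-2,4) with a≤c, −a<b≤a
reduced forms (3, -2, 4) vs (3, -2, 4) ⇒ equivalent

yes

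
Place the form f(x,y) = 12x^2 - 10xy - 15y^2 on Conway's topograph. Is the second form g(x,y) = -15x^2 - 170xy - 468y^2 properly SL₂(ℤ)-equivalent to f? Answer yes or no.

D₁ = 820, D₂ = 820
river cycle of f (length 12): (-15, 10, 12), (12, 14, -13), (-13, 12, 13), (13, 14, -12), (-12, 10, 15), (15, 20, -7), (-7, 22, 12), (12, 26, -3), (-3, 28, 3), (3, 26, -12), … (2 more)
river cycle of g (length 12): (-15, 10, 12), (12, 14, -13), (-13, 12, 13), (13, 14, -12), (-12, 10, 15), (15, 20, -7), (-7, 22, 12), (12, 26, -3), (-3, 28, 3), (3, 26, -12), … (2 more)
cycles coincide ⇒ equivalent

yes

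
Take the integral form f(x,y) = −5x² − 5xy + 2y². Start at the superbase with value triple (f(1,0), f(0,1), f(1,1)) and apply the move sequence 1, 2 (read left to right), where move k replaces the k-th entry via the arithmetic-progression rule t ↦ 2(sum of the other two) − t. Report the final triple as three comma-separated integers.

start (-5,2,-8) = (f(1,0),f(0,1),f(1,1))
replace slot 1: 2·(2+(-8)) − (-5) = -7 → (-7,2,-8)
replace slot 2: 2·((-7)+(-8)) − 2 = -32 → (-7,-32,-8)

-7,-32,-8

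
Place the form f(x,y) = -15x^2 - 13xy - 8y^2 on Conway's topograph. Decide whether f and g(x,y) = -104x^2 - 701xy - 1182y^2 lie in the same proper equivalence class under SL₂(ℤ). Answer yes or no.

D₁ = -311, D₂ = -311
f is negative-definite; reduce −f:
−f: flip: (15,13,8)→(8,-13,15)
−f: translate: b→3 (≡-13 mod 16), so (8,-13,15)→(8,3,10)
−f: reduced (well bottom): (8,3,10) with a≤c, −a<b≤a
flip sign back: reduced form of f is (-8,-3,-10)
g is negative-definite; reduce −g:
−g: translate: b→77 (≡701 mod 208), so (104,701,1182)→(104,77,15)
−g: flip: (104,77,15)→(15,-77,104)
−g: translate: b→13 (≡-77 mod 30), so (15,-77,104)→(15,13,8)
−g: flip: (15,13,8)→(8,-13,15)
−g: translate: b→3 (≡-13 mod 16), so (8,-13,15)→(8,3,10)
−g: reduced (well bottom): (8,3,10) with a≤c, −a<b≤a
flip sign back: reduced form of g is (-8,-3,-10)
reduced forms (-8, -3, -10) vs (-8, -3, -10) ⇒ equivalent

yes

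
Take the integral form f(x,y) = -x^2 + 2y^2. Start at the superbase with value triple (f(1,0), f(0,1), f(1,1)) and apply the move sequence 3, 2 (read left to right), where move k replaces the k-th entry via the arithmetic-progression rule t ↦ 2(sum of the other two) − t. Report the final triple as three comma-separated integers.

start (-1,2,1) = (f(1,0),f(0,1),f(1,1))
replace slot 3: 2·((-1)+2) − 1 = 1 → (-1,2,1)
replace slot 2: 2·((-1)+1) − 2 = -2 → (-1,-2,1)

-1,-2,1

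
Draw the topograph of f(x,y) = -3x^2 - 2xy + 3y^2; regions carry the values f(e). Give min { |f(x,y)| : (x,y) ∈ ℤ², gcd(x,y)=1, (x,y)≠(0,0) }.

descent: ρ → (3,2,-3)  [lands on river]
river: ρ → (-3,4,2)
river: ρ → (2,4,-3)
river: ρ → (-3,2,3)
river: ρ → (3,4,-2)
river: ρ → (-2,4,3)
closes: descent 1, river 6
min |a| on river = 2

2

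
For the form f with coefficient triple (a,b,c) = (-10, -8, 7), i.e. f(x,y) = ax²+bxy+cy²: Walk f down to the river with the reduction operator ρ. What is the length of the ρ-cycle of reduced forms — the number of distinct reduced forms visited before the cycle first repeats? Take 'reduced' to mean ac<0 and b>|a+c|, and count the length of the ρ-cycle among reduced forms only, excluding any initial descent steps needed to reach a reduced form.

D = 344, ⌊√D⌋ = 18
descent: ρ → (7,8,-10)  [lands on river]
river: ρ → (-10,12,5)
river: ρ → (5,18,-1)
river: ρ → (-1,18,5)
river: ρ → (5,12,-10)
river: ρ → (-10,8,7)
river: ρ → (7,6,-11)
river: ρ → (-11,16,2)
river: ρ → (2,16,-11)
river: ρ → (-11,6,7)
ρ-cycle length = 10 (tail of 1 descent step not counted)

10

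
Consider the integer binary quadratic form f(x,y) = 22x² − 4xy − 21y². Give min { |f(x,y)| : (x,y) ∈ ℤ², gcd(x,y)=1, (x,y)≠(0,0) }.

descent: ρ → (-21,4,22)  [lands on river]
river: ρ → (22,40,-3)
river: ρ → (-3,38,35)
river: ρ → (35,32,-6)
river: ρ → (-6,40,11)
river: ρ → (11,26,-27)
river: ρ → (-27,28,10)
river: ρ → (10,32,-21)
river: ρ → (-21,10,21)
river: ρ → (21,32,-10)
river: ρ → (-10,28,27)
river: ρ → (27,26,-11)
river: ρ → (-11,40,6)
river: ρ → (6,32,-35)
river: ρ → (-35,38,3)
river: ρ → (3,40,-22)
river: ρ → (-22,4,21)
river: ρ → (21,38,-5)
river: ρ → (-5,42,5)
river: ρ → (5,38,-21)
closes: descent 1, river 20
min |a| on river = 3

3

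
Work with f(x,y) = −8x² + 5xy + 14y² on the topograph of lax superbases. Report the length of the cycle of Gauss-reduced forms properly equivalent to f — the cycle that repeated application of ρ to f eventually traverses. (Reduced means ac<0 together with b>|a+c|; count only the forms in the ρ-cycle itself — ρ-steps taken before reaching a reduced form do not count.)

D = 473, ⌊√D⌋ = 21
descent: ρ → (14,-5,-8)
descent: ρ → (-8,21,1)  [lands on river]
river: ρ → (1,21,-8)
river: ρ → (-8,11,11)
river: ρ → (11,11,-8)
ρ-cycle length = 4 (tail of 2 descent steps not counted)

4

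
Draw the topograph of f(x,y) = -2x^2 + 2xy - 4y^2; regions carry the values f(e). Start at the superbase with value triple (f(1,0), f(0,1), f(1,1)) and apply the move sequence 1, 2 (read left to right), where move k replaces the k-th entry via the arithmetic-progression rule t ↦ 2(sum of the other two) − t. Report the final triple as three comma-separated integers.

start (-2,-4,-4) = (f(1,0),f(0,1),f(1,1))
replace slot 1: 2·((-4)+(-4)) − (-2) = -14 → (-14,-4,-4)
replace slot 2: 2·((-14)+(-4)) − (-4) = -32 → (-14,-32,-4)

-14,-32,-4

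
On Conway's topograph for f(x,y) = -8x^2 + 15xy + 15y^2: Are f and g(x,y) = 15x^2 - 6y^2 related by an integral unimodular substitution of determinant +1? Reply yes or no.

D₁ = 705, D₂ = 360
discriminants differ ⇒ not SL₂(ℤ)-equivalent

no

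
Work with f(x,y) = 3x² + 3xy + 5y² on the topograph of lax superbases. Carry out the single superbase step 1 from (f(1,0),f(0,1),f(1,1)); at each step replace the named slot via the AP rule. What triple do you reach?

start (3,5,11) = (f(1,0),f(0,1),f(1,1))
replace slot 1: 2·(5+11) − 3 = 29 → (29,5,11)

29,5,11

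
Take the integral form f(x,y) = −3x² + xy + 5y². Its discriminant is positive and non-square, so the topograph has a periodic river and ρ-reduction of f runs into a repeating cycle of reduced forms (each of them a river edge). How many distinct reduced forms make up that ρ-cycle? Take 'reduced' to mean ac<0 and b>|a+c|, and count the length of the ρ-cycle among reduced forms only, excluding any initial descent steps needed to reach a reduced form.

D = 61, ⌊√D⌋ = 7
descent: ρ → (5,-1,-3)
descent: ρ → (-3,7,1)  [lands on river]
river: ρ → (1,7,-3)
river: ρ → (-3,5,3)
river: ρ → (3,7,-1)
river: ρ → (-1,7,3)
river: ρ → (3,5,-3)
ρ-cycle length = 6 (tail of 2 descent steps not counted)

6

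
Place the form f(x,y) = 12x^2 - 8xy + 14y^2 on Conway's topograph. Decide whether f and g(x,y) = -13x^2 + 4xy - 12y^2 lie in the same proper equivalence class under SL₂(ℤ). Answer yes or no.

D₁ = -608, D₂ = -608
f: reduced (well bottom): (12,-8,14) with a≤c, −a<b≤a
g is negative-definite; reduce −g:
−g: flip: (13,-4,12)→(12,4,13)
−g: reduced (well bottom): (12,4,13) with a≤c, −a<b≤a
flip sign back: reduced form of g is (-12,-4,-13)
reduced forms (12, -8, 14) vs (-12, -4, -13) ⇒ inequivalent

no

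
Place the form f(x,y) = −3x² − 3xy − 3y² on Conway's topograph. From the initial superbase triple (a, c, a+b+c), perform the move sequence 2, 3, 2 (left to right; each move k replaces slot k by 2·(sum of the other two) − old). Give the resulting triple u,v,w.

start (-3,-3,-9) = (f(1,0),f(0,1),f(1,1))
replace slot 2: 2·((-3)+(-9)) − (-3) = -21 → (-3,-21,-9)
replace slot 3: 2·((-3)+(-21)) − (-9) = -39 → (-3,-21,-39)
replace slot 2: 2·((-3)+(-39)) − (-21) = -63 → (-3,-63,-39)

-3,-63,-39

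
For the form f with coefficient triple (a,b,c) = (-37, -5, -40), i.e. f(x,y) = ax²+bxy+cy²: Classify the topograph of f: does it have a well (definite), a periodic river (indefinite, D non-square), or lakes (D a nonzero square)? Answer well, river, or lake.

D = b²−4ac = (-5)² − 4·(-37)·(-40) = -5895
D < 0 ⇒ definite ⇒ every region one sign ⇒ single well

well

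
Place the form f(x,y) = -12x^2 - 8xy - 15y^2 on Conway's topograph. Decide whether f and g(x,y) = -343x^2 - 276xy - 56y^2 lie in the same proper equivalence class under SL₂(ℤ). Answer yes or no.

D₁ = -656, D₂ = -656
f is negative-definite; reduce −f:
−f: reduced (well bottom): (12,8,15) with a≤c, −a<b≤a
flip sign back: reduced form of f is (-12,-8,-15)
g is negative-definite; reduce −g:
−g: flip: (343,276,56)→(56,-276,343)
−g: translate: b→-52 (≡-276 mod 112), so (56,-276,343)→(56,-52,15)
−g: flip: (56,-52,15)→(15,52,56)
−g: translate: b→-8 (≡52 mod 30), so (15,52,56)→(15,-8,12)
−g: flip: (15,-8,12)→(12,8,15)
−g: reduced (well bottom): (12,8,15) with a≤c, −a<b≤a
flip sign back: reduced form of g is (-12,-8,-15)
reduced forms (-12, -8, -15) vs (-12, -8, -15) ⇒ equivalent

yes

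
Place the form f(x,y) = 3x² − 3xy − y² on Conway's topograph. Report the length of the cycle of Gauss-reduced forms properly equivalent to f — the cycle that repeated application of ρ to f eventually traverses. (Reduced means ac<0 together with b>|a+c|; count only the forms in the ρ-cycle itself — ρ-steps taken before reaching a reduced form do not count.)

D = 21, ⌊√D⌋ = 4
descent: ρ → (-1,3,3)  [lands on river]
river: ρ → (3,3,-1)
ρ-cycle length = 2 (tail of 1 descent step not counted)

2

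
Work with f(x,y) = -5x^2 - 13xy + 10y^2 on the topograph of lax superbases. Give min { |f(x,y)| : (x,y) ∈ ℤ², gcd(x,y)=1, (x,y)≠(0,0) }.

descent: ρ → (10,13,-5)  [lands on river]
river: ρ → (-5,17,4)
river: ρ → (4,15,-9)
river: ρ → (-9,3,10)
river: ρ → (10,17,-2)
river: ρ → (-2,19,1)
river: ρ → (1,19,-2)
river: ρ → (-2,17,10)
river: ρ → (10,3,-9)
river: ρ → (-9,15,4)
river: ρ → (4,17,-5)
river: ρ → (-5,13,10)
river: ρ → (10,7,-8)
river: ρ → (-8,9,9)
river: ρ → (9,9,-8)
river: ρ → (-8,7,10)
closes: descent 1, river 16
min |a| on river = 1

1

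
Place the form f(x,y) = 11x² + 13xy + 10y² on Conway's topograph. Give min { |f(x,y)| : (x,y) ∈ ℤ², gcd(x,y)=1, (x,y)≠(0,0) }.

translate: b→-9 (≡13 mod 22), so (11,13,10)→(11,-9,8)
flip: (11,-9,8)→(8,9,11)
translate: b→-7 (≡9 mod 16), so (8,9,11)→(8,-7,10)
reduced (well bottom): (8,-7,10) with a≤c, −a<b≤a
well minimum = a = 8

8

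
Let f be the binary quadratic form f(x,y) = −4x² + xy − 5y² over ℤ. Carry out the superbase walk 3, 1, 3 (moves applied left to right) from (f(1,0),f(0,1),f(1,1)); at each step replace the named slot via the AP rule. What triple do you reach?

start (-4,-5,-8) = (f(1,0),f(0,1),f(1,1))
replace slot 3: 2·((-4)+(-5)) − (-8) = -10 → (-4,-5,-10)
replace slot 1: 2·((-5)+(-10)) − (-4) = -26 → (-26,-5,-10)
replace slot 3: 2·((-26)+(-5)) − (-10) = -52 → (-26,-5,-52)

-26,-5,-52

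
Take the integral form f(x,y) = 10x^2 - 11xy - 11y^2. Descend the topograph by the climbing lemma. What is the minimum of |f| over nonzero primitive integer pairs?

descent: ρ → (-11,11,10)  [lands on river]
river: ρ → (10,9,-12)
river: ρ → (-12,15,7)
river: ρ → (7,13,-14)
river: ρ → (-14,15,6)
river: ρ → (6,21,-5)
river: ρ → (-5,19,10)
river: ρ → (10,21,-3)
river: ρ → (-3,21,10)
river: ρ → (10,19,-5)
river: ρ → (-5,21,6)
river: ρ → (6,15,-14)
river: ρ → (-14,13,7)
river: ρ → (7,15,-12)
river: ρ → (-12,9,10)
river: ρ → (10,11,-11)
closes: descent 1, river 16
min |a| on river = 3

3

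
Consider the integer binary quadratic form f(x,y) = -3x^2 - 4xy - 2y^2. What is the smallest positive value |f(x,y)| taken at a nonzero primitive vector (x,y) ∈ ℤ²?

translate: b→-2 (≡4 mod 6), so (3,4,2)→(3,-2,1)
flip: (3,-2,1)→(1,2,3)
translate: b→0 (≡2 mod 2), so (1,2,3)→(1,0,2)
reduced (well bottom): (1,0,2) with a≤c, −a<b≤a
well minimum |f| = |-1| = 1 (negative-definite)

1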